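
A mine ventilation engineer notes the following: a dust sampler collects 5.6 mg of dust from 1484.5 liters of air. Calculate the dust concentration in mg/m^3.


Convert liters to m^3: 1 m^3 = 1000 L
Concentration = mass / volume * 1000
= 5.6 / 1484.5 * 1000
= 0.00377231391 * 1000
= 3.7723 mg/m^3

3.7723 mg/m^3


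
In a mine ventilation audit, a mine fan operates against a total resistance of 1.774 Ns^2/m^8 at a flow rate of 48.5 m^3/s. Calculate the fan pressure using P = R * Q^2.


4172.8915 Pa

Compute Q^2:
Q^2 = 48.5^2 = 2352.25
Compute pressure:
P = R * Q^2 = 1.774 * 2352.25
= 4172.8915 Pa


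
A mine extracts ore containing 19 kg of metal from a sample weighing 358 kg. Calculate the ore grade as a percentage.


5.3073%

Ore grade = (metal mass / ore mass) * 100
= (19 / 358) * 100
= 0.0530726257 * 100
= 5.3073%


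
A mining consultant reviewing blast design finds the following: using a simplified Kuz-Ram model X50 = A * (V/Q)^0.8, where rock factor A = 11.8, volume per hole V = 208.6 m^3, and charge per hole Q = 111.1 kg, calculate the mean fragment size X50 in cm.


19.5327 cm

Compute V/Q:
V/Q = 208.6 / 111.1 = 1.877587759
Raise to the power 0.8:
(V/Q)^0.8 = 1.877587759^0.8 = 1.655313268
Multiply by A:
X50 = 11.8 * 1.655313268
= 19.5327 cm


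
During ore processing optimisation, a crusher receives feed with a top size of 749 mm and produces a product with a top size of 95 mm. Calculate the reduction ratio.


Reduction ratio = feed size / product size
= 749 / 95
= 7.8842

7.8842


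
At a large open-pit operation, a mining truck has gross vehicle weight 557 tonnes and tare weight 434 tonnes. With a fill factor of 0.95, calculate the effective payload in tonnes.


116.85 tonnes

Maximum payload = gross - tare
= 557 - 434 = 123 tonnes
Effective payload = max payload * fill factor
= 123 * 0.95
= 116.85 tonnes


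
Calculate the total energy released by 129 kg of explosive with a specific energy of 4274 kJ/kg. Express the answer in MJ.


Energy = mass * specific_energy / 1000
= 129 * 4274 / 1000
= 551346 / 1000
= 551.346 MJ

551.346 MJ


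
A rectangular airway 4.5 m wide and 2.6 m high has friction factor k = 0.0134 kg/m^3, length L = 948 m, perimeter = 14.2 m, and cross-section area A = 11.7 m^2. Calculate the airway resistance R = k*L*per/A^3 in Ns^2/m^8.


Compute the numerator:
k * L * per = 0.0134 * 948 * 14.2
= 180.38544
Compute the denominator:
A^3 = 11.7^3 = 1601.613
Resistance:
R = 180.38544 / 1601.613
= 0.1126 Ns^2/m^8

0.1126 Ns^2/m^8


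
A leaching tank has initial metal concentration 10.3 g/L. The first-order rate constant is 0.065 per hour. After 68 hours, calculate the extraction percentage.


Compute the exponent:
-k * t = -0.065 * 68 = -4.42
Remaining concentration:
C = 10.3 * exp(-4.42)
= 10.3 * 0.01203423228
= 0.1239525925 g/L
Extracted = 10.3 - 0.1239525925 = 10.17604741 g/L
Extraction % = 10.17604741 / 10.3 * 100
= 98.7966%

98.7966%


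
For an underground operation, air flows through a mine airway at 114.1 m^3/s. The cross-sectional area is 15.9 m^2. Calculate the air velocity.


7.1761 m/s

Velocity = flow rate / cross-sectional area
= 114.1 / 15.9
= 7.1761 m/s


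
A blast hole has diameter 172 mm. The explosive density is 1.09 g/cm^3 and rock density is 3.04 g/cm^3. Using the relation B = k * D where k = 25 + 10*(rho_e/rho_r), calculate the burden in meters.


First, compute k:
rho_e / rho_r = 1.09 / 3.04 = 0.3585526316
k = 25 + 10 * 0.3585526316 = 28.58552632
Then, compute burden:
B = k * D / 1000 = 28.58552632 * 172 / 1000
= 4916.710526 / 1000
= 4.9167 m

4.9167 m


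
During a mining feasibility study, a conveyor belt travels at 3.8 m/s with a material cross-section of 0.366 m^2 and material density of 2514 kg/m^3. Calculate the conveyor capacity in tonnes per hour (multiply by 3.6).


Volumetric flow = speed * area
= 3.8 * 0.366 = 1.3908 m^3/s
Mass flow = volumetric * density
= 1.3908 * 2514 = 3496.4712 kg/s
Convert to t/h: multiply by 3.6
Capacity = 3496.4712 * 3.6
= 12587.2963 t/h

12587.2963 t/h


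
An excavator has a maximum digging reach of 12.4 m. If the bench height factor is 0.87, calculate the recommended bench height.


10.788 m

Bench height = reach * factor
= 12.4 * 0.87
= 10.788 m


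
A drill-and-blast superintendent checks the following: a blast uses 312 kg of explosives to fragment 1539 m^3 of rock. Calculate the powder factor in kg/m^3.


Powder factor = explosive mass / rock volume
= 312 / 1539
= 0.2027 kg/m^3

0.2027 kg/m^3


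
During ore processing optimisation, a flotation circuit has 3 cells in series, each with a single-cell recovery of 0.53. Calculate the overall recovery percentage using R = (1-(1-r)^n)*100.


Complement of single-cell recovery:
1 - r = 1 - 0.53 = 0.47
Raise to power n:
(1 - r)^3 = 0.47^3 = 0.103823
Overall recovery:
R = (1 - 0.103823) * 100
= 89.6177%

89.6177%


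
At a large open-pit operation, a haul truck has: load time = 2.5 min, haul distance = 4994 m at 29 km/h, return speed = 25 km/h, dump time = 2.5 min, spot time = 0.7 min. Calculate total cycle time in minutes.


Convert haul speed to m/min: 29 * 1000/60 = 483.3333333 m/min
Haul time = 4994 / 483.3333333 = 10.33241379 min
Convert return speed to m/min: 25 * 1000/60 = 416.6666667 m/min
Return time = 4994 / 416.6666667 = 11.9856 min
Total cycle time:
= 2.5 + 10.33241379 + 2.5 + 11.9856 + 0.7
= 28.018 min

28.018 min


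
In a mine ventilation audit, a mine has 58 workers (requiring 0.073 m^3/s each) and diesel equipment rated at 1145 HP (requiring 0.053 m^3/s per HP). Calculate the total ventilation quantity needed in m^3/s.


64.919 m^3/s

Airflow for workers:
Q_people = 58 * 0.073 = 4.234 m^3/s
Airflow for diesel equipment:
Q_diesel = 1145 * 0.053 = 60.685 m^3/s
Total ventilation:
Q_total = 4.234 + 60.685
= 64.919 m^3/s


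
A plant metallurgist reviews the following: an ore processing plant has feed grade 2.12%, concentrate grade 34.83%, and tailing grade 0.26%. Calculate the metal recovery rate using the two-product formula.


88.3957%

Using the two-product formula:
R = 100 * c * (f - t) / (f * (c - t))
Numerator = 100 * 34.83 * (2.12 - 0.26)
= 100 * 34.83 * 1.86
= 6478.38
Denominator = 2.12 * (34.83 - 0.26)
= 2.12 * 34.57
= 73.2884
R = 6478.38 / 73.2884
= 88.3957%


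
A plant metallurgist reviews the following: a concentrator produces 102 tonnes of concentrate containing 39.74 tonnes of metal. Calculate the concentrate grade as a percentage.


Grade = (metal in concentrate / concentrate mass) * 100
= (39.74 / 102) * 100
= 0.3896078431 * 100
= 38.9608%

38.9608%


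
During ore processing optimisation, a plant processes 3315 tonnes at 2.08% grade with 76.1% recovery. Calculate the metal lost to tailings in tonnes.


Total metal in feed:
= 3315 * 2.08 / 100 = 68.952 tonnes
Metal recovered:
= 68.952 * 76.1 / 100 = 52.472472 tonnes
Metal lost to tailings:
= 68.952 - 52.472472
= 16.4795 tonnes

16.4795 tonnes


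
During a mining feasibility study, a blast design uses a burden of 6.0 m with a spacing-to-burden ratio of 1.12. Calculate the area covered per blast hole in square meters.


40.32 m^2

First, find the spacing:
Spacing = burden * ratio = 6.0 * 1.12
= 6.72 m
Then, calculate the area:
Area = burden * spacing = 6.0 * 6.72
= 40.32 m^2


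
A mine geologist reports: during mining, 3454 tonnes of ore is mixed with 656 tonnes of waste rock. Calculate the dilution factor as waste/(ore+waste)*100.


15.9611%

Total material = ore + waste
= 3454 + 656 = 4110 tonnes
Dilution = waste / total * 100
= 656 / 4110 * 100
= 0.1596107056 * 100
= 15.9611%


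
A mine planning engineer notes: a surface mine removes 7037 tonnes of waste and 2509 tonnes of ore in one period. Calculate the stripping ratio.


2.8047

Stripping ratio = waste tonnage / ore tonnage
= 7037 / 2509
= 2.8047


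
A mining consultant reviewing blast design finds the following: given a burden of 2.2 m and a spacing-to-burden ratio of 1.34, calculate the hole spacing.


2.948 m

Spacing = burden * ratio
= 2.2 * 1.34
= 2.948 m


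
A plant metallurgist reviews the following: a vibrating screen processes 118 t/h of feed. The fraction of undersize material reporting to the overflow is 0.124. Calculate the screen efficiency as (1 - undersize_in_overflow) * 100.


Screen efficiency = (1 - fraction of undersize in overflow) * 100
= (1 - 0.124) * 100
= 0.876 * 100
= 87.6%

87.6%


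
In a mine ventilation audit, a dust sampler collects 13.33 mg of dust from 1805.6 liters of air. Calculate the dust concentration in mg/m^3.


Convert liters to m^3: 1 m^3 = 1000 L
Concentration = mass / volume * 1000
= 13.33 / 1805.6 * 1000
= 0.007382587506 * 1000
= 7.3826 mg/m^3

7.3826 mg/m^3


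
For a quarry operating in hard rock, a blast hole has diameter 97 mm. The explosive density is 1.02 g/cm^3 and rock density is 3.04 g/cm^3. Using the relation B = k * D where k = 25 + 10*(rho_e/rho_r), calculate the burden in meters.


First, compute k:
rho_e / rho_r = 1.02 / 3.04 = 0.3355263158
k = 25 + 10 * 0.3355263158 = 28.35526316
Then, compute burden:
B = k * D / 1000 = 28.35526316 * 97 / 1000
= 2750.460526 / 1000
= 2.7505 m

2.7505 m


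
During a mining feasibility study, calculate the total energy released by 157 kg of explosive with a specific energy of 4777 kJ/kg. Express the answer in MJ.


Energy = mass * specific_energy / 1000
= 157 * 4777 / 1000
= 749989 / 1000
= 749.989 MJ

749.989 MJ


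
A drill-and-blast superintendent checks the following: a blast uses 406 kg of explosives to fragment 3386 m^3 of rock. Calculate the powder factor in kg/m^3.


0.1199 kg/m^3

Powder factor = explosive mass / rock volume
= 406 / 3386
= 0.1199 kg/m^3


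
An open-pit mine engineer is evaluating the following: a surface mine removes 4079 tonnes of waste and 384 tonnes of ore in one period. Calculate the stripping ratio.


10.6224

Stripping ratio = waste tonnage / ore tonnage
= 4079 / 384
= 10.6224


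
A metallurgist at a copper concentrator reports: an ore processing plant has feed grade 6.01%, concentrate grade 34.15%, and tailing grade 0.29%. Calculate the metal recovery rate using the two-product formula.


Using the two-product formula:
R = 100 * c * (f - t) / (f * (c - t))
Numerator = 100 * 34.15 * (6.01 - 0.29)
= 100 * 34.15 * 5.72
= 19533.8
Denominator = 6.01 * (34.15 - 0.29)
= 6.01 * 33.86
= 203.4986
R = 19533.8 / 203.4986
= 95.9898%

95.9898%


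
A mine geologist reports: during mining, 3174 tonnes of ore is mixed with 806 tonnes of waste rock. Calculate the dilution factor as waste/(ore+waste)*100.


Total material = ore + waste
= 3174 + 806 = 3980 tonnes
Dilution = waste / total * 100
= 806 / 3980 * 100
= 0.2025125628 * 100
= 20.2513%

20.2513%


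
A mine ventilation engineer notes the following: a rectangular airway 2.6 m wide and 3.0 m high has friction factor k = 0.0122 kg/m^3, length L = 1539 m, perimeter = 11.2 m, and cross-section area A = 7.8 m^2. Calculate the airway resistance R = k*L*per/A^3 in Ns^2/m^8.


0.4431 Ns^2/m^8

Compute the numerator:
k * L * per = 0.0122 * 1539 * 11.2
= 210.28896
Compute the denominator:
A^3 = 7.8^3 = 474.552
Resistance:
R = 210.28896 / 474.552
= 0.4431 Ns^2/m^8


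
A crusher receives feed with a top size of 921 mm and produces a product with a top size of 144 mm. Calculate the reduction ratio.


Reduction ratio = feed size / product size
= 921 / 144
= 6.3958

6.3958


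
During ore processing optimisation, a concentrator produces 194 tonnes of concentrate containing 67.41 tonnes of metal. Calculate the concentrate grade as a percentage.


Grade = (metal in concentrate / concentrate mass) * 100
= (67.41 / 194) * 100
= 0.3474742268 * 100
= 34.7474%

34.7474%


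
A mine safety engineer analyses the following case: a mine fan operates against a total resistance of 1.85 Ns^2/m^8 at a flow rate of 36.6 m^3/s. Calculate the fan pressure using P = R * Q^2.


Compute Q^2:
Q^2 = 36.6^2 = 1339.56
Compute pressure:
P = R * Q^2 = 1.85 * 1339.56
= 2478.186 Pa

2478.186 Pa


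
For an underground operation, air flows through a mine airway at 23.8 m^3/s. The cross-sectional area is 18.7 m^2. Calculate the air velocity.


Velocity = flow rate / cross-sectional area
= 23.8 / 18.7
= 1.2727 m/s

1.2727 m/s


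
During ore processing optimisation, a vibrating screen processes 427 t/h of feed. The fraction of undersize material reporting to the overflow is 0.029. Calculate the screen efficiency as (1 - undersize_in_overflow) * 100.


Screen efficiency = (1 - fraction of undersize in overflow) * 100
= (1 - 0.029) * 100
= 0.971 * 100
= 97.1%

97.1%


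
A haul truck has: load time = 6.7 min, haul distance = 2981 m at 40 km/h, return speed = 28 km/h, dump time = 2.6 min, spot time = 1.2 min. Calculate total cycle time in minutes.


Convert haul speed to m/min: 40 * 1000/60 = 666.6666667 m/min
Haul time = 2981 / 666.6666667 = 4.4715 min
Convert return speed to m/min: 28 * 1000/60 = 466.6666667 m/min
Return time = 2981 / 466.6666667 = 6.387857143 min
Total cycle time:
= 6.7 + 4.4715 + 2.6 + 6.387857143 + 1.2
= 21.3594 min

21.3594 min


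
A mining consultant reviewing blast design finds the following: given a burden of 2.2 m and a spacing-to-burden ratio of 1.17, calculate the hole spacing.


2.574 m

Spacing = burden * ratio
= 2.2 * 1.17
= 2.574 m


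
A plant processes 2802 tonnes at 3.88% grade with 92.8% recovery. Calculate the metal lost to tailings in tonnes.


7.8277 tonnes

Total metal in feed:
= 2802 * 3.88 / 100 = 108.7176 tonnes
Metal recovered:
= 108.7176 * 92.8 / 100 = 100.8899328 tonnes
Metal lost to tailings:
= 108.7176 - 100.8899328
= 7.8277 tonnes


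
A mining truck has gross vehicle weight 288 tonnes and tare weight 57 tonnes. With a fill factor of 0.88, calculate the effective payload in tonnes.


203.28 tonnes

Maximum payload = gross - tare
= 288 - 57 = 231 tonnes
Effective payload = max payload * fill factor
= 231 * 0.88
= 203.28 tonnes


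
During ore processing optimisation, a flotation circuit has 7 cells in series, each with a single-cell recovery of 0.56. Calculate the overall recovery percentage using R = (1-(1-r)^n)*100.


Complement of single-cell recovery:
1 - r = 1 - 0.56 = 0.44
Raise to power n:
(1 - r)^7 = 0.44^7 = 0.003192778097
Overall recovery:
R = (1 - 0.003192778097) * 100
= 99.6807%

99.6807%


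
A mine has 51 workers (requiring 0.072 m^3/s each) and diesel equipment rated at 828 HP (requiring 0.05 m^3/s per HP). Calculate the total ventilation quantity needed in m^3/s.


Airflow for workers:
Q_people = 51 * 0.072 = 3.672 m^3/s
Airflow for diesel equipment:
Q_diesel = 828 * 0.05 = 41.4 m^3/s
Total ventilation:
Q_total = 3.672 + 41.4
= 45.072 m^3/s

45.072 m^3/s


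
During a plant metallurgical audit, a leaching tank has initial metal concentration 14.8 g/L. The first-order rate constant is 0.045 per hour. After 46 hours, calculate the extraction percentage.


87.3814%

Compute the exponent:
-k * t = -0.045 * 46 = -2.07
Remaining concentration:
C = 14.8 * exp(-2.07)
= 14.8 * 0.1261857817
= 1.867549569 g/L
Extracted = 14.8 - 1.867549569 = 12.93245043 g/L
Extraction % = 12.93245043 / 14.8 * 100
= 87.3814%


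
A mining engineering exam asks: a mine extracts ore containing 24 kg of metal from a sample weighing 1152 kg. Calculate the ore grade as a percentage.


2.0833%

Ore grade = (metal mass / ore mass) * 100
= (24 / 1152) * 100
= 0.02083333333 * 100
= 2.0833%


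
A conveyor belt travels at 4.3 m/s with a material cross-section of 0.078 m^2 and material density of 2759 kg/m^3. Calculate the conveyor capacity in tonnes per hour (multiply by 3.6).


Volumetric flow = speed * area
= 4.3 * 0.078 = 0.3354 m^3/s
Mass flow = volumetric * density
= 0.3354 * 2759 = 925.3686 kg/s
Convert to t/h: multiply by 3.6
Capacity = 925.3686 * 3.6
= 3331.327 t/h

3331.327 t/h


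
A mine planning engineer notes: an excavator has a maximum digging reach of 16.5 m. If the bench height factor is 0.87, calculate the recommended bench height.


Bench height = reach * factor
= 16.5 * 0.87
= 14.355 m

14.355 m


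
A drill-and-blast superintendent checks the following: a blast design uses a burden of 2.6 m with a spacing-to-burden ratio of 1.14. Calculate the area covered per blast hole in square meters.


7.7064 m^2

First, find the spacing:
Spacing = burden * ratio = 2.6 * 1.14
= 2.964 m
Then, calculate the area:
Area = burden * spacing = 2.6 * 2.964
= 7.7064 m^2


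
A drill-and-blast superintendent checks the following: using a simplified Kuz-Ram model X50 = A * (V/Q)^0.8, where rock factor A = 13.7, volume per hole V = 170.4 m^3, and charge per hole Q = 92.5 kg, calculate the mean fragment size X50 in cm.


Compute V/Q:
V/Q = 170.4 / 92.5 = 1.842162162
Raise to the power 0.8:
(V/Q)^0.8 = 1.842162162^0.8 = 1.630280321
Multiply by A:
X50 = 13.7 * 1.630280321
= 22.3348 cm

22.3348 cm


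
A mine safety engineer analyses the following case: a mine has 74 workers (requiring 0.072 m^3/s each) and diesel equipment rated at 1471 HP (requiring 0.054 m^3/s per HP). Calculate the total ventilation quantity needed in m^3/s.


84.762 m^3/s

Airflow for workers:
Q_people = 74 * 0.072 = 5.328 m^3/s
Airflow for diesel equipment:
Q_diesel = 1471 * 0.054 = 79.434 m^3/s
Total ventilation:
Q_total = 5.328 + 79.434
= 84.762 m^3/s


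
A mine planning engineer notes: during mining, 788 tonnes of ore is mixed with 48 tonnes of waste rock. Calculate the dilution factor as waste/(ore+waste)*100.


Total material = ore + waste
= 788 + 48 = 836 tonnes
Dilution = waste / total * 100
= 48 / 836 * 100
= 0.05741626794 * 100
= 5.7416%

5.7416%


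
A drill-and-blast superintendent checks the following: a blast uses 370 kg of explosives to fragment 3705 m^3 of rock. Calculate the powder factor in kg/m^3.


0.0999 kg/m^3

Powder factor = explosive mass / rock volume
= 370 / 3705
= 0.0999 kg/m^3


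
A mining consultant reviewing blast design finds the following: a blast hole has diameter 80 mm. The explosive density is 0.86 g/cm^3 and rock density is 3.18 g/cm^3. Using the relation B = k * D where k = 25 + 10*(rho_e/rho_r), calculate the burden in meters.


First, compute k:
rho_e / rho_r = 0.86 / 3.18 = 0.2704402516
k = 25 + 10 * 0.2704402516 = 27.70440252
Then, compute burden:
B = k * D / 1000 = 27.70440252 * 80 / 1000
= 2216.352201 / 1000
= 2.2164 m

2.2164 m


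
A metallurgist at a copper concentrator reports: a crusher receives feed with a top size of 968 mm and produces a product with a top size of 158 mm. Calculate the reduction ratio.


Reduction ratio = feed size / product size
= 968 / 158
= 6.1266

6.1266


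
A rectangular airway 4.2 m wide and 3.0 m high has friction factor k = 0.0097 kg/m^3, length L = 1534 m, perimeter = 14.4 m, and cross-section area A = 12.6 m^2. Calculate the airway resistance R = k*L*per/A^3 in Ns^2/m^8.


0.1071 Ns^2/m^8

Compute the numerator:
k * L * per = 0.0097 * 1534 * 14.4
= 214.26912
Compute the denominator:
A^3 = 12.6^3 = 2000.376
Resistance:
R = 214.26912 / 2000.376
= 0.1071 Ns^2/m^8


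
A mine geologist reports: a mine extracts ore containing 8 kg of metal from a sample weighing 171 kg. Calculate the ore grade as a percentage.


Ore grade = (metal mass / ore mass) * 100
= (8 / 171) * 100
= 0.04678362573 * 100
= 4.6784%

4.6784%


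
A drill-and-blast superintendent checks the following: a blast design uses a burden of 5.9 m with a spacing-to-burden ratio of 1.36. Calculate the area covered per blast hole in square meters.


47.3416 m^2

First, find the spacing:
Spacing = burden * ratio = 5.9 * 1.36
= 8.024 m
Then, calculate the area:
Area = burden * spacing = 5.9 * 8.024
= 47.3416 m^2


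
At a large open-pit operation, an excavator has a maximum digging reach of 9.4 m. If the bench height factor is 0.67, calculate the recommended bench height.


Bench height = reach * factor
= 9.4 * 0.67
= 6.298 m

6.298 m


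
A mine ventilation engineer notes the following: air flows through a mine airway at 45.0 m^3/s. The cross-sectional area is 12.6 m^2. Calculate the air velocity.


3.5714 m/s

Velocity = flow rate / cross-sectional area
= 45.0 / 12.6
= 3.5714 m/s


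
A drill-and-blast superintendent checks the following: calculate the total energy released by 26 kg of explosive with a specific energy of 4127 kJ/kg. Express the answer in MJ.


Energy = mass * specific_energy / 1000
= 26 * 4127 / 1000
= 107302 / 1000
= 107.302 MJ

107.302 MJ


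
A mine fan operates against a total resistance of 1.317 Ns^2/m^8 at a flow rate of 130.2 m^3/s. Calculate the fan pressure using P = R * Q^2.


Compute Q^2:
Q^2 = 130.2^2 = 16952.04
Compute pressure:
P = R * Q^2 = 1.317 * 16952.04
= 22325.8367 Pa

22325.8367 Pa


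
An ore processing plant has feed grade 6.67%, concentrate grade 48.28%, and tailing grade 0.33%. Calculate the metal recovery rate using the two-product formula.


Using the two-product formula:
R = 100 * c * (f - t) / (f * (c - t))
Numerator = 100 * 48.28 * (6.67 - 0.33)
= 100 * 48.28 * 6.34
= 30609.52
Denominator = 6.67 * (48.28 - 0.33)
= 6.67 * 47.95
= 319.8265
R = 30609.52 / 319.8265
= 95.7066%

95.7066%


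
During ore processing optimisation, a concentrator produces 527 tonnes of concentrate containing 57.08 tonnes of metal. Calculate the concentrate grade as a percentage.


Grade = (metal in concentrate / concentrate mass) * 100
= (57.08 / 527) * 100
= 0.1083111954 * 100
= 10.8311%

10.8311%


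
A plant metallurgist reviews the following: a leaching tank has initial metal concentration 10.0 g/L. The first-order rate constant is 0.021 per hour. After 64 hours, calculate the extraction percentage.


73.92%

Compute the exponent:
-k * t = -0.021 * 64 = -1.344
Remaining concentration:
C = 10.0 * exp(-1.344)
= 10.0 * 0.2608003779
= 2.608003779 g/L
Extracted = 10.0 - 2.608003779 = 7.391996221 g/L
Extraction % = 7.391996221 / 10.0 * 100
= 73.92%


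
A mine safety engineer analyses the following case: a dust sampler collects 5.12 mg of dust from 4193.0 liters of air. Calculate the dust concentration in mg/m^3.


1.2211 mg/m^3

Convert liters to m^3: 1 m^3 = 1000 L
Concentration = mass / volume * 1000
= 5.12 / 4193.0 * 1000
= 0.001221082757 * 1000
= 1.2211 mg/m^3


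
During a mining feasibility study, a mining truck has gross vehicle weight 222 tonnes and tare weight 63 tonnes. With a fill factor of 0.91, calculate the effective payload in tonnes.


Maximum payload = gross - tare
= 222 - 63 = 159 tonnes
Effective payload = max payload * fill factor
= 159 * 0.91
= 144.69 tonnes

144.69 tonnes


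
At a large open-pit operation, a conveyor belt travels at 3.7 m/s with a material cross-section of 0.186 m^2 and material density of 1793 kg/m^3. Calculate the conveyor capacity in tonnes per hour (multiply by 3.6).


4442.1934 t/h

Volumetric flow = speed * area
= 3.7 * 0.186 = 0.6882 m^3/s
Mass flow = volumetric * density
= 0.6882 * 1793 = 1233.9426 kg/s
Convert to t/h: multiply by 3.6
Capacity = 1233.9426 * 3.6
= 4442.1934 t/h


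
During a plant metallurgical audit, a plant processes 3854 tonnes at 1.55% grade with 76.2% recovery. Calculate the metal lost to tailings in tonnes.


14.2174 tonnes

Total metal in feed:
= 3854 * 1.55 / 100 = 59.737 tonnes
Metal recovered:
= 59.737 * 76.2 / 100 = 45.519594 tonnes
Metal lost to tailings:
= 59.737 - 45.519594
= 14.2174 tonnes


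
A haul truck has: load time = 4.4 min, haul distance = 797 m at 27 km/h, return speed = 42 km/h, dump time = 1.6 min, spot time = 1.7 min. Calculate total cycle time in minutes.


Convert haul speed to m/min: 27 * 1000/60 = 450 m/min
Haul time = 797 / 450 = 1.771111111 min
Convert return speed to m/min: 42 * 1000/60 = 700 m/min
Return time = 797 / 700 = 1.138571429 min
Total cycle time:
= 4.4 + 1.771111111 + 1.6 + 1.138571429 + 1.7
= 10.6097 min

10.6097 min


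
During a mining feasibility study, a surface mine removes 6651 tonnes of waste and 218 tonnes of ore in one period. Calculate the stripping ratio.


Stripping ratio = waste tonnage / ore tonnage
= 6651 / 218
= 30.5092

30.5092


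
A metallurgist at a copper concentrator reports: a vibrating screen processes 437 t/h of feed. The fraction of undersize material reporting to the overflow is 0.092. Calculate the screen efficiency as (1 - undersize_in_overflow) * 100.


90.8%

Screen efficiency = (1 - fraction of undersize in overflow) * 100
= (1 - 0.092) * 100
= 0.908 * 100
= 90.8%


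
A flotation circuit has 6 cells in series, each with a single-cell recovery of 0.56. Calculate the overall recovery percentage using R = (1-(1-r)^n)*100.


Complement of single-cell recovery:
1 - r = 1 - 0.56 = 0.44
Raise to power n:
(1 - r)^6 = 0.44^6 = 0.007256313856
Overall recovery:
R = (1 - 0.007256313856) * 100
= 99.2744%

99.2744%


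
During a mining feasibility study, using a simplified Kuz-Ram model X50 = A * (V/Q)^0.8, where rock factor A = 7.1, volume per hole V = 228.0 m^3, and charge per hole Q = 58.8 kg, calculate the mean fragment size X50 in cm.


20.9944 cm

Compute V/Q:
V/Q = 228.0 / 58.8 = 3.87755102
Raise to the power 0.8:
(V/Q)^0.8 = 3.87755102^0.8 = 2.956963861
Multiply by A:
X50 = 7.1 * 2.956963861
= 20.9944 cm


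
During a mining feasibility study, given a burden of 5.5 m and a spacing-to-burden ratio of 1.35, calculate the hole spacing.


7.425 m

Spacing = burden * ratio
= 5.5 * 1.35
= 7.425 m


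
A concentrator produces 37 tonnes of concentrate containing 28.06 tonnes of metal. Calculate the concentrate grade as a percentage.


75.8378%

Grade = (metal in concentrate / concentrate mass) * 100
= (28.06 / 37) * 100
= 0.7583783784 * 100
= 75.8378%


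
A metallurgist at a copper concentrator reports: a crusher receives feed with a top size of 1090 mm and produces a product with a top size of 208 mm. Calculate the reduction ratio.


Reduction ratio = feed size / product size
= 1090 / 208
= 5.2404

5.2404


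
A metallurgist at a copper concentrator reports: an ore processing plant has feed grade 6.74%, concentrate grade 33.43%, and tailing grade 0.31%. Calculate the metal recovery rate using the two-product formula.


96.2935%

Using the two-product formula:
R = 100 * c * (f - t) / (f * (c - t))
Numerator = 100 * 33.43 * (6.74 - 0.31)
= 100 * 33.43 * 6.43
= 21495.49
Denominator = 6.74 * (33.43 - 0.31)
= 6.74 * 33.12
= 223.2288
R = 21495.49 / 223.2288
= 96.2935%


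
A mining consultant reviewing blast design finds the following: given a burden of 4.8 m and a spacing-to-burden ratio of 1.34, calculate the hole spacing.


Spacing = burden * ratio
= 4.8 * 1.34
= 6.432 m

6.432 m


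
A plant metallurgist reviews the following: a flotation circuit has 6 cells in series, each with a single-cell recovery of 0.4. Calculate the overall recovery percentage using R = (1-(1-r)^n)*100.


Complement of single-cell recovery:
1 - r = 1 - 0.4 = 0.6
Raise to power n:
(1 - r)^6 = 0.6^6 = 0.046656
Overall recovery:
R = (1 - 0.046656) * 100
= 95.3344%

95.3344%


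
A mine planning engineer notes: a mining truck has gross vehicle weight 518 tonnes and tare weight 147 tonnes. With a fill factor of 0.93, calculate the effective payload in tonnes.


345.03 tonnes

Maximum payload = gross - tare
= 518 - 147 = 371 tonnes
Effective payload = max payload * fill factor
= 371 * 0.93
= 345.03 tonnes


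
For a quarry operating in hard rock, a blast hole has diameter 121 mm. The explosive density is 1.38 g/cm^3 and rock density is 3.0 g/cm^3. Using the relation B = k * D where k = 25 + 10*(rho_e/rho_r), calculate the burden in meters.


First, compute k:
rho_e / rho_r = 1.38 / 3.0 = 0.46
k = 25 + 10 * 0.46 = 29.6
Then, compute burden:
B = k * D / 1000 = 29.6 * 121 / 1000
= 3581.6 / 1000
= 3.5816 m

3.5816 m


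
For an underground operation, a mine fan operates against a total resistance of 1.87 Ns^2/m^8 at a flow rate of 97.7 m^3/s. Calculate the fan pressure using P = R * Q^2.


17849.6923 Pa

Compute Q^2:
Q^2 = 97.7^2 = 9545.29
Compute pressure:
P = R * Q^2 = 1.87 * 9545.29
= 17849.6923 Pa


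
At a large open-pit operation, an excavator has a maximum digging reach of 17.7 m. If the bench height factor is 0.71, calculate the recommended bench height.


Bench height = reach * factor
= 17.7 * 0.71
= 12.567 m

12.567 m


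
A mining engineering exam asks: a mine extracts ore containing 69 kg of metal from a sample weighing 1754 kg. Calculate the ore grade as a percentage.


Ore grade = (metal mass / ore mass) * 100
= (69 / 1754) * 100
= 0.0393386545 * 100
= 3.9339%

3.9339%


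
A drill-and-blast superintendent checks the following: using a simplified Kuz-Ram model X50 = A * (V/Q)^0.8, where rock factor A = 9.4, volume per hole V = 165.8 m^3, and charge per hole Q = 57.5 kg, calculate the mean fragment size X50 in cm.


Compute V/Q:
V/Q = 165.8 / 57.5 = 2.883478261
Raise to the power 0.8:
(V/Q)^0.8 = 2.883478261^0.8 = 2.333099955
Multiply by A:
X50 = 9.4 * 2.333099955
= 21.9311 cm

21.9311 cm


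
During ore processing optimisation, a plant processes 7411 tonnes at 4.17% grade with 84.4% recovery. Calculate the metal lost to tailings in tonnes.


48.21 tonnes

Total metal in feed:
= 7411 * 4.17 / 100 = 309.0387 tonnes
Metal recovered:
= 309.0387 * 84.4 / 100 = 260.8286628 tonnes
Metal lost to tailings:
= 309.0387 - 260.8286628
= 48.21 tonnes


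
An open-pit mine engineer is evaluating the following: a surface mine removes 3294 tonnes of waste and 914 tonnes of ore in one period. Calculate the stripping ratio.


Stripping ratio = waste tonnage / ore tonnage
= 3294 / 914
= 3.6039

3.6039


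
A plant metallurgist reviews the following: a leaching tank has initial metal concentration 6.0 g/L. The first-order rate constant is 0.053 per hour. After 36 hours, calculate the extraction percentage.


Compute the exponent:
-k * t = -0.053 * 36 = -1.908
Remaining concentration:
C = 6.0 * exp(-1.908)
= 6.0 * 0.1483768437
= 0.8902610624 g/L
Extracted = 6.0 - 0.8902610624 = 5.109738938 g/L
Extraction % = 5.109738938 / 6.0 * 100
= 85.1623%

85.1623%


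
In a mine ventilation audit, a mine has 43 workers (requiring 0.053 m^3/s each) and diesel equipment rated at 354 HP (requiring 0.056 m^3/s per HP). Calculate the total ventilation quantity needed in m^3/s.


Airflow for workers:
Q_people = 43 * 0.053 = 2.279 m^3/s
Airflow for diesel equipment:
Q_diesel = 354 * 0.056 = 19.824 m^3/s
Total ventilation:
Q_total = 2.279 + 19.824
= 22.103 m^3/s

22.103 m^3/s


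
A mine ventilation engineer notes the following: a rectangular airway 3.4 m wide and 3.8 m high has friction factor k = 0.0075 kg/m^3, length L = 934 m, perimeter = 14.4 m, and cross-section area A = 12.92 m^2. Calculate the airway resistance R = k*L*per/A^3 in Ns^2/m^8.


0.0468 Ns^2/m^8

Compute the numerator:
k * L * per = 0.0075 * 934 * 14.4
= 100.872
Compute the denominator:
A^3 = 12.92^3 = 2156.689088
Resistance:
R = 100.872 / 2156.689088
= 0.0468 Ns^2/m^8


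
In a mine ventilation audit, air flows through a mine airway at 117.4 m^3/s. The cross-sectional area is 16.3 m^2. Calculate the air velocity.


7.2025 m/s

Velocity = flow rate / cross-sectional area
= 117.4 / 16.3
= 7.2025 m/s


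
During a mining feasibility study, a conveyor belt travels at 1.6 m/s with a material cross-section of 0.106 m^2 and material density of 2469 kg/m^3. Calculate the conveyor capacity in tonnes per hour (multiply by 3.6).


1507.4726 t/h

Volumetric flow = speed * area
= 1.6 * 0.106 = 0.1696 m^3/s
Mass flow = volumetric * density
= 0.1696 * 2469 = 418.7424 kg/s
Convert to t/h: multiply by 3.6
Capacity = 418.7424 * 3.6
= 1507.4726 t/h


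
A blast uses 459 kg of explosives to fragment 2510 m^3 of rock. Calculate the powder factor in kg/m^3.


0.1829 kg/m^3

Powder factor = explosive mass / rock volume
= 459 / 2510
= 0.1829 kg/m^3


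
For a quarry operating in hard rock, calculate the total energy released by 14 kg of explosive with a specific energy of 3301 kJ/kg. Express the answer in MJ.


46.214 MJ

Energy = mass * specific_energy / 1000
= 14 * 3301 / 1000
= 46214 / 1000
= 46.214 MJ


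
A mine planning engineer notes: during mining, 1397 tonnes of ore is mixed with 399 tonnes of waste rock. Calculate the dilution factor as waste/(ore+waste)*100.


Total material = ore + waste
= 1397 + 399 = 1796 tonnes
Dilution = waste / total * 100
= 399 / 1796 * 100
= 0.2221603563 * 100
= 22.216%

22.216%


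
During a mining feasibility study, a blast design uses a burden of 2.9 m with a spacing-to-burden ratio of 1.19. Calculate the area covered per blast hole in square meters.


10.0079 m^2

First, find the spacing:
Spacing = burden * ratio = 2.9 * 1.19
= 3.451 m
Then, calculate the area:
Area = burden * spacing = 2.9 * 3.451
= 10.0079 m^2


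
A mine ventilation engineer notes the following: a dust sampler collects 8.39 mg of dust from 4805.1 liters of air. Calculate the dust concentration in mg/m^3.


1.7461 mg/m^3

Convert liters to m^3: 1 m^3 = 1000 L
Concentration = mass / volume * 1000
= 8.39 / 4805.1 * 1000
= 0.001746061476 * 1000
= 1.7461 mg/m^3


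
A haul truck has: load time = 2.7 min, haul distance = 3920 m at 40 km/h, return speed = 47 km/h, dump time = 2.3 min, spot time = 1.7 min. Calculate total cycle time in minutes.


17.5843 min

Convert haul speed to m/min: 40 * 1000/60 = 666.6666667 m/min
Haul time = 3920 / 666.6666667 = 5.88 min
Convert return speed to m/min: 47 * 1000/60 = 783.3333333 m/min
Return time = 3920 / 783.3333333 = 5.004255319 min
Total cycle time:
= 2.7 + 5.88 + 2.3 + 5.004255319 + 1.7
= 17.5843 min


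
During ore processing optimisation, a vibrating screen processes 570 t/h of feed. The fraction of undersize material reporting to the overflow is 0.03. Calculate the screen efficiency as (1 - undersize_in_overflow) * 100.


97.0%

Screen efficiency = (1 - fraction of undersize in overflow) * 100
= (1 - 0.03) * 100
= 0.97 * 100
= 97.0%


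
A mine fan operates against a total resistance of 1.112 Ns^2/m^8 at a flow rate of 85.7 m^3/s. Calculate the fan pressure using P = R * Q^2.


8167.0729 Pa

Compute Q^2:
Q^2 = 85.7^2 = 7344.49
Compute pressure:
P = R * Q^2 = 1.112 * 7344.49
= 8167.0729 Pa


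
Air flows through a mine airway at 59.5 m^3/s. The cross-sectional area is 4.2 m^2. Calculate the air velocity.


Velocity = flow rate / cross-sectional area
= 59.5 / 4.2
= 14.1667 m/s

14.1667 m/s


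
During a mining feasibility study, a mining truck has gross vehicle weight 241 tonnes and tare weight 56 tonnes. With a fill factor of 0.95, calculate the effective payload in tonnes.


Maximum payload = gross - tare
= 241 - 56 = 185 tonnes
Effective payload = max payload * fill factor
= 185 * 0.95
= 175.75 tonnes

175.75 tonnes


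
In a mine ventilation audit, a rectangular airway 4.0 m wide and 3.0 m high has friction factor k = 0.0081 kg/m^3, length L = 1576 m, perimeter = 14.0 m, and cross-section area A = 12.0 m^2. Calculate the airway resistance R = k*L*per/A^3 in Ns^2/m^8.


Compute the numerator:
k * L * per = 0.0081 * 1576 * 14.0
= 178.7184
Compute the denominator:
A^3 = 12.0^3 = 1728
Resistance:
R = 178.7184 / 1728
= 0.1034 Ns^2/m^8

0.1034 Ns^2/m^8


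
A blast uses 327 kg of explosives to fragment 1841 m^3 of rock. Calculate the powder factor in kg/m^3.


0.1776 kg/m^3

Powder factor = explosive mass / rock volume
= 327 / 1841
= 0.1776 kg/m^3


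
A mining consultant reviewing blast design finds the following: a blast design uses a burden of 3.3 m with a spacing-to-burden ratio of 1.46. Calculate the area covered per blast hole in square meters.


15.8994 m^2

First, find the spacing:
Spacing = burden * ratio = 3.3 * 1.46
= 4.818 m
Then, calculate the area:
Area = burden * spacing = 3.3 * 4.818
= 15.8994 m^2


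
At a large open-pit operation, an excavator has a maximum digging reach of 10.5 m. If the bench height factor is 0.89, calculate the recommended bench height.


9.345 m

Bench height = reach * factor
= 10.5 * 0.89
= 9.345 m


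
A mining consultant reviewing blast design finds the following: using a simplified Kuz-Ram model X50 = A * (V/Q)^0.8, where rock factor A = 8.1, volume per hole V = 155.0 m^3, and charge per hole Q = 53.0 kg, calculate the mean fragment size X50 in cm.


19.113 cm

Compute V/Q:
V/Q = 155.0 / 53.0 = 2.924528302
Raise to the power 0.8:
(V/Q)^0.8 = 2.924528302^0.8 = 2.359634095
Multiply by A:
X50 = 8.1 * 2.359634095
= 19.113 cm


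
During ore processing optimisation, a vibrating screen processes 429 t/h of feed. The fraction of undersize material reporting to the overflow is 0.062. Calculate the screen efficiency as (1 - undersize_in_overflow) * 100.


Screen efficiency = (1 - fraction of undersize in overflow) * 100
= (1 - 0.062) * 100
= 0.938 * 100
= 93.8%

93.8%


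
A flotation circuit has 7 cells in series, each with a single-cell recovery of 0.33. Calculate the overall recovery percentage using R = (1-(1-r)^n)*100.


Complement of single-cell recovery:
1 - r = 1 - 0.33 = 0.67
Raise to power n:
(1 - r)^7 = 0.67^7 = 0.06060711605
Overall recovery:
R = (1 - 0.06060711605) * 100
= 93.9393%

93.9393%


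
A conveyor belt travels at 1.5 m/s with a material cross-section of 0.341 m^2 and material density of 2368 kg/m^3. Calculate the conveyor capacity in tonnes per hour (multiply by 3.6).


4360.4352 t/h

Volumetric flow = speed * area
= 1.5 * 0.341 = 0.5115 m^3/s
Mass flow = volumetric * density
= 0.5115 * 2368 = 1211.232 kg/s
Convert to t/h: multiply by 3.6
Capacity = 1211.232 * 3.6
= 4360.4352 t/h


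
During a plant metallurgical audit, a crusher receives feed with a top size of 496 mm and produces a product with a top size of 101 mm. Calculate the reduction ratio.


Reduction ratio = feed size / product size
= 496 / 101
= 4.9109

4.9109


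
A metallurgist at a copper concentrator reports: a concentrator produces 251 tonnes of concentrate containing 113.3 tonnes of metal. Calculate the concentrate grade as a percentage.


Grade = (metal in concentrate / concentrate mass) * 100
= (113.3 / 251) * 100
= 0.4513944223 * 100
= 45.1394%

45.1394%


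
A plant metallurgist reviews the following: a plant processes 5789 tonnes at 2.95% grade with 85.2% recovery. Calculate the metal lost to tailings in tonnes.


Total metal in feed:
= 5789 * 2.95 / 100 = 170.7755 tonnes
Metal recovered:
= 170.7755 * 85.2 / 100 = 145.500726 tonnes
Metal lost to tailings:
= 170.7755 - 145.500726
= 25.2748 tonnes

25.2748 tonnes


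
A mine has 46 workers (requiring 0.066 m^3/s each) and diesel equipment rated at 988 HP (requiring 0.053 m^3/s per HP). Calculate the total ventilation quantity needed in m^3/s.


55.4 m^3/s

Airflow for workers:
Q_people = 46 * 0.066 = 3.036 m^3/s
Airflow for diesel equipment:
Q_diesel = 988 * 0.053 = 52.364 m^3/s
Total ventilation:
Q_total = 3.036 + 52.364
= 55.4 m^3/s


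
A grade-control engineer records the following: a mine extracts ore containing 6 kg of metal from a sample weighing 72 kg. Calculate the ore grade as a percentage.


Ore grade = (metal mass / ore mass) * 100
= (6 / 72) * 100
= 0.08333333333 * 100
= 8.3333%

8.3333%


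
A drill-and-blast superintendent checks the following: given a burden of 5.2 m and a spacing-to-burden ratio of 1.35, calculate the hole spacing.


7.02 m

Spacing = burden * ratio
= 5.2 * 1.35
= 7.02 m


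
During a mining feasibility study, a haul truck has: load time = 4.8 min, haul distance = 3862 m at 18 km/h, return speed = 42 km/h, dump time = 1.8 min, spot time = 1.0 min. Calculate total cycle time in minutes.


25.9905 min

Convert haul speed to m/min: 18 * 1000/60 = 300 m/min
Haul time = 3862 / 300 = 12.87333333 min
Convert return speed to m/min: 42 * 1000/60 = 700 m/min
Return time = 3862 / 700 = 5.517142857 min
Total cycle time:
= 4.8 + 12.87333333 + 1.8 + 5.517142857 + 1.0
= 25.9905 min


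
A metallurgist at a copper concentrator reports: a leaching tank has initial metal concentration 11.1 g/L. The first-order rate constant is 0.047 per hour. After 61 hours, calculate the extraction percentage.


94.3131%

Compute the exponent:
-k * t = -0.047 * 61 = -2.867
Remaining concentration:
C = 11.1 * exp(-2.867)
= 11.1 * 0.05686927876
= 0.6312489942 g/L
Extracted = 11.1 - 0.6312489942 = 10.46875101 g/L
Extraction % = 10.46875101 / 11.1 * 100
= 94.3131%
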